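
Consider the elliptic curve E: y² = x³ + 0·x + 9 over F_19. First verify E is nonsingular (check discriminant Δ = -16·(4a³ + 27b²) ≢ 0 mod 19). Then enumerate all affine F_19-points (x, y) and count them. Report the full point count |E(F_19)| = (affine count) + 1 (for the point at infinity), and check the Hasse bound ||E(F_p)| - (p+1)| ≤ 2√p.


Affine points = {(0, 3), (0, 16), (2, 6), (2, 13), (3, 6), (3, 13), (4, 4), (4, 15), (5, 1), (5, 18), (6, 4), (6, 15), (9, 4), (9, 15), (14, 6), (14, 13), (16, 1), (16, 18), (17, 1), (17, 18)}; affine count = 20; |E(F_19)| = 21.

Discriminant check: Δ ∝ 4a³ + 27b² = 4·0³ + 27·9² = 4·0 + 27·81 ≡ 2 (mod 19). Nonzero ⇒ E is nonsingular.
For each x ∈ F_19, compute rhs = x³ + 0·x + 9 mod 19, then count y ∈ F_19 with y² ≡ rhs.
  x = 0: rhs = 9, matching y values: 3, 16 (2 points).
  x = 1: rhs = 10, matching y values: none (0 points).
  x = 2: rhs = 17, matching y values: 6, 13 (2 points).
  x = 3: rhs = 17, matching y values: 6, 13 (2 points).
  x = 4: rhs = 16, matching y values: 4, 15 (2 points).
  x = 5: rhs = 1, matching y values: 1, 18 (2 points).
  x = 6: rhs = 16, matching y values: 4, 15 (2 points).
  x = 7: rhs = 10, matching y values: none (0 points).
  x = 8: rhs = 8, matching y values: none (0 points).
  x = 9: rhs = 16, matching y values: 4, 15 (2 points).
  x = 10: rhs = 2, matching y values: none (0 points).
  x = 11: rhs = 10, matching y values: none (0 points).
  x = 12: rhs = 8, matching y values: none (0 points).
  x = 13: rhs = 2, matching y values: none (0 points).
  x = 14: rhs = 17, matching y values: 6, 13 (2 points).
  x = 15: rhs = 2, matching y values: none (0 points).
  x = 16: rhs = 1, matching y values: 1, 18 (2 points).
  x = 17: rhs = 1, matching y values: 1, 18 (2 points).
  x = 18: rhs = 8, matching y values: none (0 points).
Total affine count: 20.
Full point count |E(F_19)| = 20 + 1 = 21.
Hasse bound: |21 − (19+1)| = |1| = 1 ≤ 2√19 ≈ 8.7178 ✓.


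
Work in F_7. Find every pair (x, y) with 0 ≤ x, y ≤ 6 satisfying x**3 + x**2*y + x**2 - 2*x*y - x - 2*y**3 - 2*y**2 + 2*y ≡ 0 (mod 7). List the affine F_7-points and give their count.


Affine F_7-points: {(0, 0), (1, 2), (1, 5), (1, 6), (2, 3), (2, 5), (3, 6), (5, 5), (6, 3)}; count = 9.

For each of the 49 pairs (x, y) ∈ F_7², evaluate f(x, y) mod 7. Record the zeros.
  x = 0: [0↦0, 1↦5, 2↦1, 3↦4, 4↦2, 5↦4, 6↦5]  zeros at y ∈ {0}
  x = 1: [0↦1, 1↦5, 2↦0, 3↦2, 4↦6, 5↦0, 6↦0]  zeros at y ∈ {2, 5, 6}
  x = 2: [0↦3, 1↦1, 2↦4, 3↦0, 4↦5, 5↦0, 6↦1]  zeros at y ∈ {3, 5}
  x = 3: [0↦5, 1↦6, 2↦5, 3↦4, 4↦5, 5↦3, 6↦0]  zeros at y ∈ {6}
  x = 4: [0↦6, 1↦5, 2↦2, 3↦6, 4↦5, 5↦1, 6↦3]  zeros at y ∈ ∅
  x = 5: [0↦5, 1↦4, 2↦1, 3↦5, 4↦4, 5↦0, 6↦2]  zeros at y ∈ {5}
  x = 6: [0↦1, 1↦2, 2↦1, 3↦0, 4↦1, 5↦6, 6↦3]  zeros at y ∈ {3}
Collecting zeros: affine points = {(0, 0), (1, 2), (1, 5), (1, 6), (2, 3), (2, 5), (3, 6), (5, 5), (6, 3)}.
Total count |C(F_7)_aff| = 9.


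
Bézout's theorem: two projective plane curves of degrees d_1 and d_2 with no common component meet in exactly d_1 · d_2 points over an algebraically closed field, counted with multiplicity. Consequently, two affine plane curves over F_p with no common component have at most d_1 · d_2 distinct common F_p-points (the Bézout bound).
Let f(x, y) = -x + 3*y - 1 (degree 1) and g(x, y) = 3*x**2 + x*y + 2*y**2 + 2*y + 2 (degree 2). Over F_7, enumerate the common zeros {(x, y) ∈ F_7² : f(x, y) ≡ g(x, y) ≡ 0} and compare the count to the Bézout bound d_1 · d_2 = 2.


Common zeros: ∅; count = 0; Bézout bound = 2.

deg(f) = 1, deg(g) = 2, so Bézout bound = 2.
Scan x ∈ F_7. For each x, list the y ∈ F_7 with f(x, y) ≡ 0 and those with g(x, y) ≡ 0 (mod 7); the common zeros in that column are the intersection.
  x = 0: f ≡ 0 at y ∈ {5}; g ≡ 0 at y ∈ {2, 4}; common: ∅.
  x = 1: f ≡ 0 at y ∈ {3}; g ≡ 0 at y ∈ {4, 5}; common: ∅.
  x = 2: f ≡ 0 at y ∈ {1}; g ≡ 0 at y ∈ {0, 5}; common: ∅.
  x = 3: f ≡ 0 at y ∈ {6}; g ≡ 0 at y ∈ ∅; common: ∅.
  x = 4: f ≡ 0 at y ∈ {4}; g ≡ 0 at y ∈ {2}; common: ∅.
  x = 5: f ≡ 0 at y ∈ {2}; g ≡ 0 at y ∈ {0}; common: ∅.
  x = 6: f ≡ 0 at y ∈ {0}; g ≡ 0 at y ∈ ∅; common: ∅.
Collecting: common zeros = ∅, so the count is 0.
Comparison with the Bézout bound: 0 ≤ 2 = deg(f)·deg(g), as expected for curves with no common component (the affine F_7-count falls short of the bound because intersections may lie at infinity, over extension fields, or carry multiplicity).


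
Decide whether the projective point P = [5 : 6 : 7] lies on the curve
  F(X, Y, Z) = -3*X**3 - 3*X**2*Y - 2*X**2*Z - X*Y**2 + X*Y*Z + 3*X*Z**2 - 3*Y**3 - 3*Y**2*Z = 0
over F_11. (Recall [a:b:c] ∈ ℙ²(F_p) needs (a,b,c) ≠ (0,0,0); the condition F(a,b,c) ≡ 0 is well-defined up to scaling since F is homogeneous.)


F(5,6,7) ≡ 1 (mod 11); P is NOT on the curve.

Evaluate F(5, 6, 7) term-by-term (mod 11).
  -3*X**3 ↦ -3·125·1·1 = -375
  -3*X**2*Y ↦ -3·25·6·1 = -450
  -2*X**2*Z ↦ -2·25·1·7 = -350
  -X*Y**2 ↦ -1·5·36·1 = -180
  X*Y*Z ↦ 1·5·6·7 = 210
  3*X*Z**2 ↦ 3·5·1·49 = 735
  -3*Y**3 ↦ -3·1·216·1 = -648
  -3*Y**2*Z ↦ -3·1·36·7 = -756
Sum: F(5, 6, 7) = (-375) + (-450) + (-350) + (-180) + (210) + (735) + (-648) + (-756) = -1814.
Reducing mod 11: -1814 ≡ 1 (mod 11).
Since F(a, b, c) ≡ 1 ≠ 0 (mod 11), P does NOT lie on the curve.


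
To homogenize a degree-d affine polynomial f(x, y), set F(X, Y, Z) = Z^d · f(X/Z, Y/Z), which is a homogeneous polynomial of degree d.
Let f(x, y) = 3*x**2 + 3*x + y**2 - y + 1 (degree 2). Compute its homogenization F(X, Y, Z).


F(X, Y, Z) = 3*X**2 + 3*X*Z + Y**2 - Y*Z + Z**2

deg(f) = 2.
Substitute x = X/Z, y = Y/Z into f, then multiply by Z^2.
  monomial 3·x^2·y^0 ↦ 3·X^2·Y^0·Z^0.
  monomial 3·x^1·y^0 ↦ 3·X^1·Y^0·Z^1.
  monomial 1·x^0·y^2 ↦ 1·X^0·Y^2·Z^0.
  monomial -1·x^0·y^1 ↦ -1·X^0·Y^1·Z^1.
  monomial 1·x^0·y^0 ↦ 1·X^0·Y^0·Z^2.
Collecting: F(X, Y, Z) = 3*X**2 + 3*X*Z + Y**2 - Y*Z + Z**2.


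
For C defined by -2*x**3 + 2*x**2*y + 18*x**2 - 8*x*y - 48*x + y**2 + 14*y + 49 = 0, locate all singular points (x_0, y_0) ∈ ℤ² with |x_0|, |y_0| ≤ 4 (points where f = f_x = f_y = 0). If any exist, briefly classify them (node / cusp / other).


Singular points: {(2, -3)}; classification: cusp.

Compute partial derivatives:
  f_x = -6*x**2 + 4*x*y + 36*x - 8*y - 48.
  f_y = 2*x**2 - 8*x + 2*y + 14.
Scan x_0 ∈ {−4, ..., 4}. For each x_0, f_y(x_0, y) is a polynomial in y; find its integer roots y ∈ {−4, ..., 4}, then test f_x and f at those candidates.
  x = -4: f_y(-4, y) = 2*y + 78; no integer root y with |y| ≤ 4.
  x = -3: f_y(-3, y) = 2*y + 56; no integer root y with |y| ≤ 4.
  x = -2: f_y(-2, y) = 2*y + 38; no integer root y with |y| ≤ 4.
  x = -1: f_y(-1, y) = 2*y + 24; no integer root y with |y| ≤ 4.
  x = 0: f_y(0, y) = 2*y + 14; no integer root y with |y| ≤ 4.
  x = 1: f_y(1, y) = 2*y + 8; vanishes at y ∈ {-4}. (1, -4): f_x = -2 ≠ 0.
  x = 2: f_y(2, y) = 2*y + 6; vanishes at y ∈ {-3}. (2, -3): f_x = 0, f = 0 — SINGULAR.
  x = 3: f_y(3, y) = 2*y + 8; vanishes at y ∈ {-4}. (3, -4): f_x = -10 ≠ 0.
  x = 4: f_y(4, y) = 2*y + 14; no integer root y with |y| ≤ 4.
Only singular point on the grid: (2, -3).
Classify: substitute x = 2 + u, y = -3 + v and expand: f = -2*u**3 + 2*u**2*v + v**2.
No constant or linear terms (consistent with a singular point). Quadratic part: v**2. Cubic part: -2*u**3 + 2*u**2*v.
The quadratic part v**2 is a perfect square, so there is a single (double) tangent line v = 0, i.e. y = -3. Restricting the cubic part to that line (v = 0) leaves -2*u**3 ≠ 0, so f is not divisible by v and the branch is v² ≈ 2*u**3 to lowest order — this is a cusp.
Classification: cusp.


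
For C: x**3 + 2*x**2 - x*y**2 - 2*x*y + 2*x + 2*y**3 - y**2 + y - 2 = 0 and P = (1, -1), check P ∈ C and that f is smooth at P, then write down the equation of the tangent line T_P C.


Tangent line at P: 10*x + 9*y - 1 = 0.

Step 1: f(1, -1) = 0, so P lies on C.
Step 2: partial derivatives
  f_x(x, y) = 3*x**2 + 4*x - y**2 - 2*y + 2, f_y(x, y) = -2*x*y - 2*x + 6*y**2 - 2*y + 1.
  f_x(P) = 10, f_y(P) = 9 (gradient nonzero, so P is smooth).
Step 3: tangent line at P: 10·(x − 1) + 9·(y − -1) = 0.
Expanding: 10*x + 9*y - 1 = 0.


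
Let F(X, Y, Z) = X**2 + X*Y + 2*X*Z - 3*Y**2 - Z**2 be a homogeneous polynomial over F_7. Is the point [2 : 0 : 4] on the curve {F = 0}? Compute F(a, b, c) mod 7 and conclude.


F(2,0,4) ≡ 4 (mod 7); P is NOT on the curve.

Evaluate F(2, 0, 4) term-by-term (mod 7).
  X**2 ↦ 1·4·1·1 = 4
  X*Y ↦ 1·2·0·1 = 0
  2*X*Z ↦ 2·2·1·4 = 16
  -3*Y**2 ↦ -3·1·0·1 = 0
  -Z**2 ↦ -1·1·1·16 = -16
Sum: F(2, 0, 4) = (4) + (0) + (16) + (0) + (-16) = 4.
Reducing mod 7: 4 ≡ 4 (mod 7).
Since F(a, b, c) ≡ 4 ≠ 0 (mod 7), P does NOT lie on the curve.


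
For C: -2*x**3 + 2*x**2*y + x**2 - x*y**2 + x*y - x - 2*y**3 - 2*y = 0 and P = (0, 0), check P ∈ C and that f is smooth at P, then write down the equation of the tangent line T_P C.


Tangent line at P: -x - 2*y = 0.

Step 1: f(0, 0) = 0, so P lies on C.
Step 2: partial derivatives
  f_x(x, y) = -6*x**2 + 4*x*y + 2*x - y**2 + y - 1, f_y(x, y) = 2*x**2 - 2*x*y + x - 6*y**2 - 2.
  f_x(P) = -1, f_y(P) = -2 (gradient nonzero, so P is smooth).
Step 3: tangent line at P: -1·(x − 0) + -2·(y − 0) = 0.
Expanding: -x - 2*y = 0.


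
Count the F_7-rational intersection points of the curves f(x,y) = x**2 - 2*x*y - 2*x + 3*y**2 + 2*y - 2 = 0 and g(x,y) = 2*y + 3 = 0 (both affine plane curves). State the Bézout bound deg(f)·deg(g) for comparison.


Common zeros: {(0, 2), (6, 2)}; count = 2; Bézout bound = 2.

deg(f) = 2, deg(g) = 1, so Bézout bound = 2.
Scan x ∈ F_7. For each x, list the y ∈ F_7 with f(x, y) ≡ 0 and those with g(x, y) ≡ 0 (mod 7); the common zeros in that column are the intersection.
  x = 0: f ≡ 0 at y ∈ {2}; g ≡ 0 at y ∈ {2}; common: {2}.
  x = 1: f ≡ 0 at y ∈ {1, 6}; g ≡ 0 at y ∈ {2}; common: ∅.
  x = 2: f ≡ 0 at y ∈ {5}; g ≡ 0 at y ∈ {2}; common: ∅.
  x = 3: f ≡ 0 at y ∈ {1, 5}; g ≡ 0 at y ∈ {2}; common: ∅.
  x = 4: f ≡ 0 at y ∈ ∅; g ≡ 0 at y ∈ {2}; common: ∅.
  x = 5: f ≡ 0 at y ∈ ∅; g ≡ 0 at y ∈ {2}; common: ∅.
  x = 6: f ≡ 0 at y ∈ {2, 6}; g ≡ 0 at y ∈ {2}; common: {2}.
Collecting: common zeros = {(0, 2), (6, 2)}, so the count is 2.
Comparison with the Bézout bound: 2 ≤ 2 = deg(f)·deg(g), as expected for curves with no common component (the bound is attained).


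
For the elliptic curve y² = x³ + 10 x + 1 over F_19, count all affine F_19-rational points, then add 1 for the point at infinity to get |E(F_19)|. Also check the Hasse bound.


Affine points = {(0, 1), (0, 18), (3, 1), (3, 18), (5, 9), (5, 10), (6, 7), (6, 12), (8, 2), (8, 17), (11, 6), (11, 13), (12, 5), (12, 14), (14, 4), (14, 15), (15, 7), (15, 12), (16, 1), (16, 18), (17, 7), (17, 12), (18, 3), (18, 16)}; affine count = 24; |E(F_19)| = 25.

Discriminant check: Δ ∝ 4a³ + 27b² = 4·10³ + 27·1² = 4·1000 + 27·1 ≡ 18 (mod 19). Nonzero ⇒ E is nonsingular.
For each x ∈ F_19, compute rhs = x³ + 10·x + 1 mod 19, then count y ∈ F_19 with y² ≡ rhs.
  x = 0: rhs = 1, matching y values: 1, 18 (2 points).
  x = 1: rhs = 12, matching y values: none (0 points).
  x = 2: rhs = 10, matching y values: none (0 points).
  x = 3: rhs = 1, matching y values: 1, 18 (2 points).
  x = 4: rhs = 10, matching y values: none (0 points).
  x = 5: rhs = 5, matching y values: 9, 10 (2 points).
  x = 6: rhs = 11, matching y values: 7, 12 (2 points).
  x = 7: rhs = 15, matching y values: none (0 points).
  x = 8: rhs = 4, matching y values: 2, 17 (2 points).
  x = 9: rhs = 3, matching y values: none (0 points).
  x = 10: rhs = 18, matching y values: none (0 points).
  x = 11: rhs = 17, matching y values: 6, 13 (2 points).
  x = 12: rhs = 6, matching y values: 5, 14 (2 points).
  x = 13: rhs = 10, matching y values: none (0 points).
  x = 14: rhs = 16, matching y values: 4, 15 (2 points).
  x = 15: rhs = 11, matching y values: 7, 12 (2 points).
  x = 16: rhs = 1, matching y values: 1, 18 (2 points).
  x = 17: rhs = 11, matching y values: 7, 12 (2 points).
  x = 18: rhs = 9, matching y values: 3, 16 (2 points).
Total affine count: 24.
Full point count |E(F_19)| = 24 + 1 = 25.
Hasse bound: |25 − (19+1)| = |5| = 5 ≤ 2√19 ≈ 8.7178 ✓.


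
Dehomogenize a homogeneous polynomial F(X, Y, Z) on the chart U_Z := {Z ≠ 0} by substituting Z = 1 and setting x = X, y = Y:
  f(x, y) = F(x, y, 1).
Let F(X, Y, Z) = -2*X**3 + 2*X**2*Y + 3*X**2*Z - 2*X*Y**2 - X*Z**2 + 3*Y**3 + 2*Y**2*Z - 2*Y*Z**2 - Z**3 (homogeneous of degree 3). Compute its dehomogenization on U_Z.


f(x, y) = -2*x**3 + 2*x**2*y + 3*x**2 - 2*x*y**2 - x + 3*y**3 + 2*y**2 - 2*y - 1

On U_Z we set Z = 1. Each monomial c·X^i·Y^j·Z^k in F becomes c·x^i·y^j·1^k = c·x^i·y^j.
Substituting Z = 1: F(X, Y, 1) = -2*x**3 + 2*x**2*y + 3*x**2 - 2*x*y**2 - x + 3*y**3 + 2*y**2 - 2*y - 1.
Note: deg(f) ≤ deg(F) = 3; strict inequality happens when F is divisible by Z (lost terms).


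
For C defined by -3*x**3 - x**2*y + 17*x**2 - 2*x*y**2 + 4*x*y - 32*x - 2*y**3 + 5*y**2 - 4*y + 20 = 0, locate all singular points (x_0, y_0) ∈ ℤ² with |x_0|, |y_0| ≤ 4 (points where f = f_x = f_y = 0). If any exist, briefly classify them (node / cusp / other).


Singular points: {(2, 0)}; classification: node.

Compute partial derivatives:
  f_x = -9*x**2 - 2*x*y + 34*x - 2*y**2 + 4*y - 32.
  f_y = -x**2 - 4*x*y + 4*x - 6*y**2 + 10*y - 4.
Scan x_0 ∈ {−4, ..., 4}. For each x_0, f_y(x_0, y) is a polynomial in y; find its integer roots y ∈ {−4, ..., 4}, then test f_x and f at those candidates.
  x = -4: f_y(-4, y) = -6*y**2 + 26*y - 36; no integer root y with |y| ≤ 4.
  x = -3: f_y(-3, y) = -6*y**2 + 22*y - 25; no integer root y with |y| ≤ 4.
  x = -2: f_y(-2, y) = -6*y**2 + 18*y - 16; no integer root y with |y| ≤ 4.
  x = -1: f_y(-1, y) = -6*y**2 + 14*y - 9; no integer root y with |y| ≤ 4.
  x = 0: f_y(0, y) = -6*y**2 + 10*y - 4; vanishes at y ∈ {1}. (0, 1): f_x = -30 ≠ 0.
  x = 1: f_y(1, y) = -6*y**2 + 6*y - 1; no integer root y with |y| ≤ 4.
  x = 2: f_y(2, y) = -6*y**2 + 2*y; vanishes at y ∈ {0}. (2, 0): f_x = 0, f = 0 — SINGULAR.
  x = 3: f_y(3, y) = -6*y**2 - 2*y - 1; no integer root y with |y| ≤ 4.
  x = 4: f_y(4, y) = -6*y**2 - 6*y - 4; no integer root y with |y| ≤ 4.
Only singular point on the grid: (2, 0).
Classify: substitute x = 2 + u, y = 0 + v and expand: f = -3*u**3 - u**2*v - u**2 - 2*u*v**2 - 2*v**3 + v**2.
No constant or linear terms (consistent with a singular point). Quadratic part: -u**2 + v**2. Cubic part: -3*u**3 - u**2*v - 2*u*v**2 - 2*v**3.
The quadratic part v**2 - u**2 = (v − u)(v + u) splits into two distinct linear factors, so there are two distinct tangent lines y − 0 = ±(x − 2) — this is a node (ordinary double point).
Classification: node.


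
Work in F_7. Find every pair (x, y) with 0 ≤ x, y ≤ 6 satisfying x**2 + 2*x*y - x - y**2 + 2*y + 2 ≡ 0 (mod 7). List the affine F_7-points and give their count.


Affine F_7-points: {(4, 0), (4, 3), (5, 2), (5, 3), (6, 2), (6, 5)}; count = 6.

For each of the 49 pairs (x, y) ∈ F_7², evaluate f(x, y) mod 7. Record the zeros.
  x = 0: [0↦2, 1↦3, 2↦2, 3↦6, 4↦1, 5↦1, 6↦6]  zeros at y ∈ ∅
  x = 1: [0↦2, 1↦5, 2↦6, 3↦5, 4↦2, 5↦4, 6↦4]  zeros at y ∈ ∅
  x = 2: [0↦4, 1↦2, 2↦5, 3↦6, 4↦5, 5↦2, 6↦4]  zeros at y ∈ ∅
  x = 3: [0↦1, 1↦1, 2↦6, 3↦2, 4↦3, 5↦2, 6↦6]  zeros at y ∈ ∅
  x = 4: [0↦0, 1↦2, 2↦2, 3↦0, 4↦3, 5↦4, 6↦3]  zeros at y ∈ {0, 3}
  x = 5: [0↦1, 1↦5, 2↦0, 3↦0, 4↦5, 5↦1, 6↦2]  zeros at y ∈ {2, 3}
  x = 6: [0↦4, 1↦3, 2↦0, 3↦2, 4↦2, 5↦0, 6↦3]  zeros at y ∈ {2, 5}
Collecting zeros: affine points = {(4, 0), (4, 3), (5, 2), (5, 3), (6, 2), (6, 5)}.
Total count |C(F_7)_aff| = 6.


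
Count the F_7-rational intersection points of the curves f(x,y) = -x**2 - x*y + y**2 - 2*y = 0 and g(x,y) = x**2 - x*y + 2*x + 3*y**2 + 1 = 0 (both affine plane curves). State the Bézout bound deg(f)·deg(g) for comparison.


Common zeros: ∅; count = 0; Bézout bound = 4.

deg(f) = 2, deg(g) = 2, so Bézout bound = 4.
Scan x ∈ F_7. For each x, list the y ∈ F_7 with f(x, y) ≡ 0 and those with g(x, y) ≡ 0 (mod 7); the common zeros in that column are the intersection.
  x = 0: f ≡ 0 at y ∈ {0, 2}; g ≡ 0 at y ∈ {3, 4}; common: ∅.
  x = 1: f ≡ 0 at y ∈ ∅; g ≡ 0 at y ∈ {2, 3}; common: ∅.
  x = 2: f ≡ 0 at y ∈ {1, 3}; g ≡ 0 at y ∈ {4, 6}; common: ∅.
  x = 3: f ≡ 0 at y ∈ ∅; g ≡ 0 at y ∈ ∅; common: ∅.
  x = 4: f ≡ 0 at y ∈ {1, 5}; g ≡ 0 at y ∈ ∅; common: ∅.
  x = 5: f ≡ 0 at y ∈ {2, 5}; g ≡ 0 at y ∈ ∅; common: ∅.
  x = 6: f ≡ 0 at y ∈ ∅; g ≡ 0 at y ∈ {0, 2}; common: ∅.
Collecting: common zeros = ∅, so the count is 0.
Comparison with the Bézout bound: 0 ≤ 4 = deg(f)·deg(g), as expected for curves with no common component (the affine F_7-count falls short of the bound because intersections may lie at infinity, over extension fields, or carry multiplicity).


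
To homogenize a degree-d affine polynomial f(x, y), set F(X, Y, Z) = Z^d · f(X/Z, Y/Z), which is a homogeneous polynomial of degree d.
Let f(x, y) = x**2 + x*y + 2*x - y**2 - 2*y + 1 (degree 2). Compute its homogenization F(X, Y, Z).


F(X, Y, Z) = X**2 + X*Y + 2*X*Z - Y**2 - 2*Y*Z + Z**2

deg(f) = 2.
Substitute x = X/Z, y = Y/Z into f, then multiply by Z^2.
  monomial 1·x^2·y^0 ↦ 1·X^2·Y^0·Z^0.
  monomial 1·x^1·y^1 ↦ 1·X^1·Y^1·Z^0.
  monomial 2·x^1·y^0 ↦ 2·X^1·Y^0·Z^1.
  monomial -1·x^0·y^2 ↦ -1·X^0·Y^2·Z^0.
  monomial -2·x^0·y^1 ↦ -2·X^0·Y^1·Z^1.
  monomial 1·x^0·y^0 ↦ 1·X^0·Y^0·Z^2.
Collecting: F(X, Y, Z) = X**2 + X*Y + 2*X*Z - Y**2 - 2*Y*Z + Z**2.


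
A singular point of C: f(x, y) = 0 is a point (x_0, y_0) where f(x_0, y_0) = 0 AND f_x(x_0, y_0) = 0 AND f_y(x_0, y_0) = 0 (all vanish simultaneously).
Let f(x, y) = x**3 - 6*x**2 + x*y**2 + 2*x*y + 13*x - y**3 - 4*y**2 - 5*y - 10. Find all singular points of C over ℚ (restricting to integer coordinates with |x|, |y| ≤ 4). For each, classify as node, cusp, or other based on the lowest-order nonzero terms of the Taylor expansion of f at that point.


Singular points: {(2, -1)}; classification: cusp.

Compute partial derivatives:
  f_x = 3*x**2 - 12*x + y**2 + 2*y + 13.
  f_y = 2*x*y + 2*x - 3*y**2 - 8*y - 5.
Scan x_0 ∈ {−4, ..., 4}. For each x_0, f_y(x_0, y) is a polynomial in y; find its integer roots y ∈ {−4, ..., 4}, then test f_x and f at those candidates.
  x = -4: f_y(-4, y) = -3*y**2 - 16*y - 13; vanishes at y ∈ {-1}. (-4, -1): f_x = 108 ≠ 0.
  x = -3: f_y(-3, y) = -3*y**2 - 14*y - 11; vanishes at y ∈ {-1}. (-3, -1): f_x = 75 ≠ 0.
  x = -2: f_y(-2, y) = -3*y**2 - 12*y - 9; vanishes at y ∈ {-3, -1}. (-2, -3): f_x = 52 ≠ 0; (-2, -1): f_x = 48 ≠ 0.
  x = -1: f_y(-1, y) = -3*y**2 - 10*y - 7; vanishes at y ∈ {-1}. (-1, -1): f_x = 27 ≠ 0.
  x = 0: f_y(0, y) = -3*y**2 - 8*y - 5; vanishes at y ∈ {-1}. (0, -1): f_x = 12 ≠ 0.
  x = 1: f_y(1, y) = -3*y**2 - 6*y - 3; vanishes at y ∈ {-1}. (1, -1): f_x = 3 ≠ 0.
  x = 2: f_y(2, y) = -3*y**2 - 4*y - 1; vanishes at y ∈ {-1}. (2, -1): f_x = 0, f = 0 — SINGULAR.
  x = 3: f_y(3, y) = -3*y**2 - 2*y + 1; vanishes at y ∈ {-1}. (3, -1): f_x = 3 ≠ 0.
  x = 4: f_y(4, y) = 3 - 3*y**2; vanishes at y ∈ {-1, 1}. (4, -1): f_x = 12 ≠ 0; (4, 1): f_x = 16 ≠ 0.
Only singular point on the grid: (2, -1).
Classify: substitute x = 2 + u, y = -1 + v and expand: f = u**3 + u*v**2 - v**3 + v**2.
No constant or linear terms (consistent with a singular point). Quadratic part: v**2. Cubic part: u**3 + u*v**2 - v**3.
The quadratic part v**2 is a perfect square, so there is a single (double) tangent line v = 0, i.e. y = -1. Restricting the cubic part to that line (v = 0) leaves u**3 ≠ 0, so f is not divisible by v and the branch is v² ≈ -u**3 to lowest order — this is a cusp.
Classification: cusp.


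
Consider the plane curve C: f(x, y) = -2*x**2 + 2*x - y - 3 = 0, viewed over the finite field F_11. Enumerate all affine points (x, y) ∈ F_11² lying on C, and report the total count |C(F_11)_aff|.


Affine F_11-points: {(0, 8), (1, 8), (2, 4), (3, 7), (4, 6), (5, 1), (6, 3), (7, 1), (8, 6), (9, 7), (10, 4)}; count = 11.

For each of the 121 pairs (x, y) ∈ F_11², evaluate f(x, y) mod 11. Record the zeros.
  x = 0: [0↦8, 1↦7, 2↦6, 3↦5, 4↦4, 5↦3, 6↦2, 7↦1, 8↦0, 9↦10, 10↦9]  zeros at y ∈ {8}
  x = 1: [0↦8, 1↦7, 2↦6, 3↦5, 4↦4, 5↦3, 6↦2, 7↦1, 8↦0, 9↦10, 10↦9]  zeros at y ∈ {8}
  x = 2: [0↦4, 1↦3, 2↦2, 3↦1, 4↦0, 5↦10, 6↦9, 7↦8, 8↦7, 9↦6, 10↦5]  zeros at y ∈ {4}
  x = 3: [0↦7, 1↦6, 2↦5, 3↦4, 4↦3, 5↦2, 6↦1, 7↦0, 8↦10, 9↦9, 10↦8]  zeros at y ∈ {7}
  x = 4: [0↦6, 1↦5, 2↦4, 3↦3, 4↦2, 5↦1, 6↦0, 7↦10, 8↦9, 9↦8, 10↦7]  zeros at y ∈ {6}
  x = 5: [0↦1, 1↦0, 2↦10, 3↦9, 4↦8, 5↦7, 6↦6, 7↦5, 8↦4, 9↦3, 10↦2]  zeros at y ∈ {1}
  x = 6: [0↦3, 1↦2, 2↦1, 3↦0, 4↦10, 5↦9, 6↦8, 7↦7, 8↦6, 9↦5, 10↦4]  zeros at y ∈ {3}
  x = 7: [0↦1, 1↦0, 2↦10, 3↦9, 4↦8, 5↦7, 6↦6, 7↦5, 8↦4, 9↦3, 10↦2]  zeros at y ∈ {1}
  x = 8: [0↦6, 1↦5, 2↦4, 3↦3, 4↦2, 5↦1, 6↦0, 7↦10, 8↦9, 9↦8, 10↦7]  zeros at y ∈ {6}
  x = 9: [0↦7, 1↦6, 2↦5, 3↦4, 4↦3, 5↦2, 6↦1, 7↦0, 8↦10, 9↦9, 10↦8]  zeros at y ∈ {7}
  x = 10: [0↦4, 1↦3, 2↦2, 3↦1, 4↦0, 5↦10, 6↦9, 7↦8, 8↦7, 9↦6, 10↦5]  zeros at y ∈ {4}
Collecting zeros: affine points = {(0, 8), (1, 8), (2, 4), (3, 7), (4, 6), (5, 1), (6, 3), (7, 1), (8, 6), (9, 7), (10, 4)}.
Total count |C(F_11)_aff| = 11.


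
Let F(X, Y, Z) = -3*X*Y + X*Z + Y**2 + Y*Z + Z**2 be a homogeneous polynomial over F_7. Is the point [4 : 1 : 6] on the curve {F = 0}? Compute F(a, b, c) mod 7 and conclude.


F(4,1,6) ≡ 6 (mod 7); P is NOT on the curve.

Evaluate F(4, 1, 6) term-by-term (mod 7).
  -3*X*Y ↦ -3·4·1·1 = -12
  X*Z ↦ 1·4·1·6 = 24
  Y**2 ↦ 1·1·1·1 = 1
  Y*Z ↦ 1·1·1·6 = 6
  Z**2 ↦ 1·1·1·36 = 36
Sum: F(4, 1, 6) = (-12) + (24) + (1) + (6) + (36) = 55.
Reducing mod 7: 55 ≡ 6 (mod 7).
Since F(a, b, c) ≡ 6 ≠ 0 (mod 7), P does NOT lie on the curve.


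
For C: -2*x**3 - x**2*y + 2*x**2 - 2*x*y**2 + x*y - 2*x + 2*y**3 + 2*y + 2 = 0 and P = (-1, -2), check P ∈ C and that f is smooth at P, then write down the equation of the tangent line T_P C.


Tangent line at P: -26*x + 16*y + 6 = 0.

Step 1: f(-1, -2) = 0, so P lies on C.
Step 2: partial derivatives
  f_x(x, y) = -6*x**2 - 2*x*y + 4*x - 2*y**2 + y - 2, f_y(x, y) = -x**2 - 4*x*y + x + 6*y**2 + 2.
  f_x(P) = -26, f_y(P) = 16 (gradient nonzero, so P is smooth).
Step 3: tangent line at P: -26·(x − -1) + 16·(y − -2) = 0.
Expanding: -26*x + 16*y + 6 = 0.


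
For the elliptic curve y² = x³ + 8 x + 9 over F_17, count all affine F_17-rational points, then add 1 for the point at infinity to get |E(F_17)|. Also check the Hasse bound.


Affine points = {(0, 3), (0, 14), (1, 1), (1, 16), (2, 4), (2, 13), (3, 3), (3, 14), (5, 2), (5, 15), (6, 1), (6, 16), (7, 0), (10, 1), (10, 16), (11, 0), (13, 7), (13, 10), (14, 3), (14, 14), (15, 6), (15, 11), (16, 0)}; affine count = 23; |E(F_17)| = 24.

Discriminant check: Δ ∝ 4a³ + 27b² = 4·8³ + 27·9² = 4·512 + 27·81 ≡ 2 (mod 17). Nonzero ⇒ E is nonsingular.
For each x ∈ F_17, compute rhs = x³ + 8·x + 9 mod 17, then count y ∈ F_17 with y² ≡ rhs.
  x = 0: rhs = 9, matching y values: 3, 14 (2 points).
  x = 1: rhs = 1, matching y values: 1, 16 (2 points).
  x = 2: rhs = 16, matching y values: 4, 13 (2 points).
  x = 3: rhs = 9, matching y values: 3, 14 (2 points).
  x = 4: rhs = 3, matching y values: none (0 points).
  x = 5: rhs = 4, matching y values: 2, 15 (2 points).
  x = 6: rhs = 1, matching y values: 1, 16 (2 points).
  x = 7: rhs = 0, matching y values: 0 (1 points).
  x = 8: rhs = 7, matching y values: none (0 points).
  x = 9: rhs = 11, matching y values: none (0 points).
  x = 10: rhs = 1, matching y values: 1, 16 (2 points).
  x = 11: rhs = 0, matching y values: 0 (1 points).
  x = 12: rhs = 14, matching y values: none (0 points).
  x = 13: rhs = 15, matching y values: 7, 10 (2 points).
  x = 14: rhs = 9, matching y values: 3, 14 (2 points).
  x = 15: rhs = 2, matching y values: 6, 11 (2 points).
  x = 16: rhs = 0, matching y values: 0 (1 points).
Total affine count: 23.
Full point count |E(F_17)| = 23 + 1 = 24.
Hasse bound: |24 − (17+1)| = |6| = 6 ≤ 2√17 ≈ 8.2462 ✓.


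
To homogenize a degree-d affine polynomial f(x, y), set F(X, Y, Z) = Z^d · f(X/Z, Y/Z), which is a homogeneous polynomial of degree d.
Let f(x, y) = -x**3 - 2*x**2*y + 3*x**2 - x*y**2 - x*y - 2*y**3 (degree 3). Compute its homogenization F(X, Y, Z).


F(X, Y, Z) = -X**3 - 2*X**2*Y + 3*X**2*Z - X*Y**2 - X*Y*Z - 2*Y**3

deg(f) = 3.
Substitute x = X/Z, y = Y/Z into f, then multiply by Z^3.
  monomial -1·x^3·y^0 ↦ -1·X^3·Y^0·Z^0.
  monomial -2·x^2·y^1 ↦ -2·X^2·Y^1·Z^0.
  monomial 3·x^2·y^0 ↦ 3·X^2·Y^0·Z^1.
  monomial -1·x^1·y^2 ↦ -1·X^1·Y^2·Z^0.
  monomial -1·x^1·y^1 ↦ -1·X^1·Y^1·Z^1.
  monomial -2·x^0·y^3 ↦ -2·X^0·Y^3·Z^0.
Collecting: F(X, Y, Z) = -X**3 - 2*X**2*Y + 3*X**2*Z - X*Y**2 - X*Y*Z - 2*Y**3.


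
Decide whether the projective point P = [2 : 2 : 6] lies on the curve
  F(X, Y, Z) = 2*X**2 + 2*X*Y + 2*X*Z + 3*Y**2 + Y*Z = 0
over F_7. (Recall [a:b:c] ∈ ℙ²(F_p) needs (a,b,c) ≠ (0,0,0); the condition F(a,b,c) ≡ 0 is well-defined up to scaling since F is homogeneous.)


F(2,2,6) ≡ 1 (mod 7); P is NOT on the curve.

Evaluate F(2, 2, 6) term-by-term (mod 7).
  2*X**2 ↦ 2·4·1·1 = 8
  2*X*Y ↦ 2·2·2·1 = 8
  2*X*Z ↦ 2·2·1·6 = 24
  3*Y**2 ↦ 3·1·4·1 = 12
  Y*Z ↦ 1·1·2·6 = 12
Sum: F(2, 2, 6) = (8) + (8) + (24) + (12) + (12) = 64.
Reducing mod 7: 64 ≡ 1 (mod 7).
Since F(a, b, c) ≡ 1 ≠ 0 (mod 7), P does NOT lie on the curve.


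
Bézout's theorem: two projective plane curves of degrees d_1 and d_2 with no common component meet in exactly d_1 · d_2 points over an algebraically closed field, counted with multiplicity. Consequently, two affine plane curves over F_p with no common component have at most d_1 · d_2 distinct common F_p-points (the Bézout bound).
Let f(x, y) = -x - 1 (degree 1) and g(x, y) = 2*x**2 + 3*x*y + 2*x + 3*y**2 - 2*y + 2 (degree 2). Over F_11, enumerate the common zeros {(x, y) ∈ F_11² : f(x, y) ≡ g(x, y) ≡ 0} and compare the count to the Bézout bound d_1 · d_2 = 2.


Common zeros: {(10, 1), (10, 8)}; count = 2; Bézout bound = 2.

deg(f) = 1, deg(g) = 2, so Bézout bound = 2.
Scan x ∈ F_11. For each x, list the y ∈ F_11 with f(x, y) ≡ 0 and those with g(x, y) ≡ 0 (mod 11); the common zeros in that column are the intersection.
  x = 0: f ≡ 0 at y ∈ ∅; g ≡ 0 at y ∈ ∅; common: ∅.
  x = 1: f ≡ 0 at y ∈ ∅; g ≡ 0 at y ∈ ∅; common: ∅.
  x = 2: f ≡ 0 at y ∈ ∅; g ≡ 0 at y ∈ ∅; common: ∅.
  x = 3: f ≡ 0 at y ∈ ∅; g ≡ 0 at y ∈ {6, 10}; common: ∅.
  x = 4: f ≡ 0 at y ∈ ∅; g ≡ 0 at y ∈ {1, 3}; common: ∅.
  x = 5: f ≡ 0 at y ∈ ∅; g ≡ 0 at y ∈ ∅; common: ∅.
  x = 6: f ≡ 0 at y ∈ ∅; g ≡ 0 at y ∈ {4, 9}; common: ∅.
  x = 7: f ≡ 0 at y ∈ ∅; g ≡ 0 at y ∈ {3, 9}; common: ∅.
  x = 8: f ≡ 0 at y ∈ ∅; g ≡ 0 at y ∈ ∅; common: ∅.
  x = 9: f ≡ 0 at y ∈ ∅; g ≡ 0 at y ∈ {4, 6}; common: ∅.
  x = 10: f ≡ 0 at y ∈ {0, 1, 2, 3, 4, 5, 6, 7, 8, 9, 10}; g ≡ 0 at y ∈ {1, 8}; common: {1, 8}.
Collecting: common zeros = {(10, 1), (10, 8)}, so the count is 2.
Comparison with the Bézout bound: 2 ≤ 2 = deg(f)·deg(g), as expected for curves with no common component (the bound is attained).


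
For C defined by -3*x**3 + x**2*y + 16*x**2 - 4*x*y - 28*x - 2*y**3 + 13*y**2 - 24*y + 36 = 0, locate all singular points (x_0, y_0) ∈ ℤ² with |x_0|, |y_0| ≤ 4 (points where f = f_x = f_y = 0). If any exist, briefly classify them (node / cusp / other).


Singular points: {(2, 2)}; classification: cusp.

Compute partial derivatives:
  f_x = -9*x**2 + 2*x*y + 32*x - 4*y - 28.
  f_y = x**2 - 4*x - 6*y**2 + 26*y - 24.
Scan x_0 ∈ {−4, ..., 4}. For each x_0, f_y(x_0, y) is a polynomial in y; find its integer roots y ∈ {−4, ..., 4}, then test f_x and f at those candidates.
  x = -4: f_y(-4, y) = -6*y**2 + 26*y + 8; no integer root y with |y| ≤ 4.
  x = -3: f_y(-3, y) = -6*y**2 + 26*y - 3; no integer root y with |y| ≤ 4.
  x = -2: f_y(-2, y) = -6*y**2 + 26*y - 12; no integer root y with |y| ≤ 4.
  x = -1: f_y(-1, y) = -6*y**2 + 26*y - 19; no integer root y with |y| ≤ 4.
  x = 0: f_y(0, y) = -6*y**2 + 26*y - 24; vanishes at y ∈ {3}. (0, 3): f_x = -40 ≠ 0.
  x = 1: f_y(1, y) = -6*y**2 + 26*y - 27; no integer root y with |y| ≤ 4.
  x = 2: f_y(2, y) = -6*y**2 + 26*y - 28; vanishes at y ∈ {2}. (2, 2): f_x = 0, f = 0 — SINGULAR.
  x = 3: f_y(3, y) = -6*y**2 + 26*y - 27; no integer root y with |y| ≤ 4.
  x = 4: f_y(4, y) = -6*y**2 + 26*y - 24; vanishes at y ∈ {3}. (4, 3): f_x = -32 ≠ 0.
Only singular point on the grid: (2, 2).
Classify: substitute x = 2 + u, y = 2 + v and expand: f = -3*u**3 + u**2*v - 2*v**3 + v**2.
No constant or linear terms (consistent with a singular point). Quadratic part: v**2. Cubic part: -3*u**3 + u**2*v - 2*v**3.
The quadratic part v**2 is a perfect square, so there is a single (double) tangent line v = 0, i.e. y = 2. Restricting the cubic part to that line (v = 0) leaves -3*u**3 ≠ 0, so f is not divisible by v and the branch is v² ≈ 3*u**3 to lowest order — this is a cusp.
Classification: cusp.


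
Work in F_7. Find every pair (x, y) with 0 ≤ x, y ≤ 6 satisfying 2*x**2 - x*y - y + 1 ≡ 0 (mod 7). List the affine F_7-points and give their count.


Affine F_7-points: {(0, 1), (1, 5), (2, 3), (3, 3), (4, 1), (5, 5)}; count = 6.

For each of the 49 pairs (x, y) ∈ F_7², evaluate f(x, y) mod 7. Record the zeros.
  x = 0: [0↦1, 1↦0, 2↦6, 3↦5, 4↦4, 5↦3, 6↦2]  zeros at y ∈ {1}
  x = 1: [0↦3, 1↦1, 2↦6, 3↦4, 4↦2, 5↦0, 6↦5]  zeros at y ∈ {5}
  x = 2: [0↦2, 1↦6, 2↦3, 3↦0, 4↦4, 5↦1, 6↦5]  zeros at y ∈ {3}
  x = 3: [0↦5, 1↦1, 2↦4, 3↦0, 4↦3, 5↦6, 6↦2]  zeros at y ∈ {3}
  x = 4: [0↦5, 1↦0, 2↦2, 3↦4, 4↦6, 5↦1, 6↦3]  zeros at y ∈ {1}
  x = 5: [0↦2, 1↦3, 2↦4, 3↦5, 4↦6, 5↦0, 6↦1]  zeros at y ∈ {5}
  x = 6: [0↦3, 1↦3, 2↦3, 3↦3, 4↦3, 5↦3, 6↦3]  zeros at y ∈ ∅
Collecting zeros: affine points = {(0, 1), (1, 5), (2, 3), (3, 3), (4, 1), (5, 5)}.
Total count |C(F_7)_aff| = 6.


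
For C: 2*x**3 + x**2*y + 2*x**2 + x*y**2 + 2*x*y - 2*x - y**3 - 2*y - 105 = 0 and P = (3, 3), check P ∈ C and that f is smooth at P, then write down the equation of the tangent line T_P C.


Tangent line at P: 97*x + 4*y - 303 = 0.

Step 1: f(3, 3) = 0, so P lies on C.
Step 2: partial derivatives
  f_x(x, y) = 6*x**2 + 2*x*y + 4*x + y**2 + 2*y - 2, f_y(x, y) = x**2 + 2*x*y + 2*x - 3*y**2 - 2.
  f_x(P) = 97, f_y(P) = 4 (gradient nonzero, so P is smooth).
Step 3: tangent line at P: 97·(x − 3) + 4·(y − 3) = 0.
Expanding: 97*x + 4*y - 303 = 0.


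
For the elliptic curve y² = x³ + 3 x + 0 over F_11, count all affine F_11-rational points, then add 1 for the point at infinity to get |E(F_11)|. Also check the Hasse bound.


Affine points = {(0, 0), (1, 2), (1, 9), (2, 5), (2, 6), (3, 5), (3, 6), (6, 5), (6, 6), (7, 1), (7, 10)}; affine count = 11; |E(F_11)| = 12.

Discriminant check: Δ ∝ 4a³ + 27b² = 4·3³ + 27·0² = 4·27 + 27·0 ≡ 9 (mod 11). Nonzero ⇒ E is nonsingular.
For each x ∈ F_11, compute rhs = x³ + 3·x + 0 mod 11, then count y ∈ F_11 with y² ≡ rhs.
  x = 0: rhs = 0, matching y values: 0 (1 points).
  x = 1: rhs = 4, matching y values: 2, 9 (2 points).
  x = 2: rhs = 3, matching y values: 5, 6 (2 points).
  x = 3: rhs = 3, matching y values: 5, 6 (2 points).
  x = 4: rhs = 10, matching y values: none (0 points).
  x = 5: rhs = 8, matching y values: none (0 points).
  x = 6: rhs = 3, matching y values: 5, 6 (2 points).
  x = 7: rhs = 1, matching y values: 1, 10 (2 points).
  x = 8: rhs = 8, matching y values: none (0 points).
  x = 9: rhs = 8, matching y values: none (0 points).
  x = 10: rhs = 7, matching y values: none (0 points).
Total affine count: 11.
Full point count |E(F_11)| = 11 + 1 = 12.
Hasse bound: |12 − (11+1)| = |0| = 0 ≤ 2√11 ≈ 6.6332 ✓.


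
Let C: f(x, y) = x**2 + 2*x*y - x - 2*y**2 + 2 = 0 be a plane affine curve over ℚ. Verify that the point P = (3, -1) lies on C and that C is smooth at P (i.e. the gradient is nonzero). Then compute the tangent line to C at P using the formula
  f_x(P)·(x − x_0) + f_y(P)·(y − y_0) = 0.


Tangent line at P: 3*x + 10*y + 1 = 0.

Step 1: f(3, -1) = 0, so P lies on C.
Step 2: partial derivatives
  f_x(x, y) = 2*x + 2*y - 1, f_y(x, y) = 2*x - 4*y.
  f_x(P) = 3, f_y(P) = 10 (gradient nonzero, so P is smooth).
Step 3: tangent line at P: 3·(x − 3) + 10·(y − -1) = 0.
Expanding: 3*x + 10*y + 1 = 0.


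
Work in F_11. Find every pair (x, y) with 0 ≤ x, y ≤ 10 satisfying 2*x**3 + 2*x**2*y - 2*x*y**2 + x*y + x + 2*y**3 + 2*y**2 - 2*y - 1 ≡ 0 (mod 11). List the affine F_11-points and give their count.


Affine F_11-points: {(1, 6), (1, 8), (2, 3), (8, 7), (10, 5)}; count = 5.

For each of the 121 pairs (x, y) ∈ F_11², evaluate f(x, y) mod 11. Record the zeros.
  x = 0: [0↦10, 1↦1, 2↦8, 3↦10, 4↦8, 5↦3, 6↦7, 7↦10, 8↦2, 9↦6, 10↦1]  zeros at y ∈ ∅
  x = 1: [0↦2, 1↦5, 2↦9, 3↦4, 4↦2, 5↦4, 6↦0, 7↦2, 8↦0, 9↦6, 10↦10]  zeros at y ∈ {6, 8}
  x = 2: [0↦6, 1↦3, 2↦8, 3↦0, 4↦2, 5↦4, 6↦7, 7↦1, 8↦9, 9↦10, 10↦5]  zeros at y ∈ {3}
  x = 3: [0↦1, 1↦7, 2↦6, 3↦10, 4↦9, 5↦4, 6↦7, 7↦8, 8↦8, 9↦8, 10↦9]  zeros at y ∈ ∅
  x = 4: [0↦10, 1↦7, 2↦4, 3↦2, 4↦2, 5↦5, 6↦1, 7↦2, 8↦9, 9↦1, 10↦1]  zeros at y ∈ ∅
  x = 5: [0↦1, 1↦4, 2↦3, 3↦10, 4↦4, 5↦8, 6↦1, 7↦6, 8↦2, 9↦1, 10↦4]  zeros at y ∈ ∅
  x = 6: [0↦8, 1↦10, 2↦4, 3↦2, 4↦5, 5↦3, 6↦8, 7↦10, 8↦10, 9↦9, 10↦8]  zeros at y ∈ ∅
  x = 7: [0↦10, 1↦4, 2↦8, 3↦1, 4↦6, 5↦2, 6↦1, 7↦4, 8↦1, 9↦4, 10↦3]  zeros at y ∈ ∅
  x = 8: [0↦8, 1↦9, 2↦5, 3↦8, 4↦8, 5↦6, 6↦3, 7↦0, 8↦9, 9↦9, 10↦1]  zeros at y ∈ {7}
  x = 9: [0↦3, 1↦4, 2↦7, 3↦2, 4↦1, 5↦5, 6↦4, 7↦10, 8↦2, 9↦3, 10↦3]  zeros at y ∈ ∅
  x = 10: [0↦7, 1↦1, 2↦4, 3↦6, 4↦8, 5↦0, 6↦5, 7↦2, 8↦3, 9↦9, 10↦10]  zeros at y ∈ {5}
Collecting zeros: affine points = {(1, 6), (1, 8), (2, 3), (8, 7), (10, 5)}.
Total count |C(F_11)_aff| = 5.


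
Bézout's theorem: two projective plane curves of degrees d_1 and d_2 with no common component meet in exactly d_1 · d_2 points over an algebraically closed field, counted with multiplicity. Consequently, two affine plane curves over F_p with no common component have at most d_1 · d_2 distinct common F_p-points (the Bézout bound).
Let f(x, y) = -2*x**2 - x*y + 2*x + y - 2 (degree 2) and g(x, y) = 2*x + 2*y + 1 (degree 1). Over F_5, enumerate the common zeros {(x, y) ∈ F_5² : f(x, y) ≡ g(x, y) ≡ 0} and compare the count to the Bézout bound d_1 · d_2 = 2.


Common zeros: {(0, 2), (4, 3)}; count = 2; Bézout bound = 2.

deg(f) = 2, deg(g) = 1, so Bézout bound = 2.
Scan x ∈ F_5. For each x, list the y ∈ F_5 with f(x, y) ≡ 0 and those with g(x, y) ≡ 0 (mod 5); the common zeros in that column are the intersection.
  x = 0: f ≡ 0 at y ∈ {2}; g ≡ 0 at y ∈ {2}; common: {2}.
  x = 1: f ≡ 0 at y ∈ ∅; g ≡ 0 at y ∈ {1}; common: ∅.
  x = 2: f ≡ 0 at y ∈ {4}; g ≡ 0 at y ∈ {0}; common: ∅.
  x = 3: f ≡ 0 at y ∈ {3}; g ≡ 0 at y ∈ {4}; common: ∅.
  x = 4: f ≡ 0 at y ∈ {3}; g ≡ 0 at y ∈ {3}; common: {3}.
Collecting: common zeros = {(0, 2), (4, 3)}, so the count is 2.
Comparison with the Bézout bound: 2 ≤ 2 = deg(f)·deg(g), as expected for curves with no common component (the bound is attained).


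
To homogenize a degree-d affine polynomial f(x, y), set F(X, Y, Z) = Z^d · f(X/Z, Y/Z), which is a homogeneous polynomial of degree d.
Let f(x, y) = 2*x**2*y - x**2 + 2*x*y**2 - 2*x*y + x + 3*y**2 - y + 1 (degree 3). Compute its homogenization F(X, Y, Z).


F(X, Y, Z) = 2*X**2*Y - X**2*Z + 2*X*Y**2 - 2*X*Y*Z + X*Z**2 + 3*Y**2*Z - Y*Z**2 + Z**3

deg(f) = 3.
Substitute x = X/Z, y = Y/Z into f, then multiply by Z^3.
  monomial 2·x^2·y^1 ↦ 2·X^2·Y^1·Z^0.
  monomial -1·x^2·y^0 ↦ -1·X^2·Y^0·Z^1.
  monomial 2·x^1·y^2 ↦ 2·X^1·Y^2·Z^0.
  monomial -2·x^1·y^1 ↦ -2·X^1·Y^1·Z^1.
  monomial 1·x^1·y^0 ↦ 1·X^1·Y^0·Z^2.
  monomial 3·x^0·y^2 ↦ 3·X^0·Y^2·Z^1.
  monomial -1·x^0·y^1 ↦ -1·X^0·Y^1·Z^2.
  monomial 1·x^0·y^0 ↦ 1·X^0·Y^0·Z^3.
Collecting: F(X, Y, Z) = 2*X**2*Y - X**2*Z + 2*X*Y**2 - 2*X*Y*Z + X*Z**2 + 3*Y**2*Z - Y*Z**2 + Z**3.


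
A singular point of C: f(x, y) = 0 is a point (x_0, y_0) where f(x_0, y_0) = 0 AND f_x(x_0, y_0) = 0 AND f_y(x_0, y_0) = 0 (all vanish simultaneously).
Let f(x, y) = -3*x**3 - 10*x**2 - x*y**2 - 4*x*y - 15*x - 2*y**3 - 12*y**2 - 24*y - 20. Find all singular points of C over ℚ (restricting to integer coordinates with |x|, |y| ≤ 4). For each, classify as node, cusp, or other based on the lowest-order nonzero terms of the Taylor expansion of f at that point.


Singular points: {(-1, -2)}; classification: node.

Compute partial derivatives:
  f_x = -9*x**2 - 20*x - y**2 - 4*y - 15.
  f_y = -2*x*y - 4*x - 6*y**2 - 24*y - 24.
Scan x_0 ∈ {−4, ..., 4}. For each x_0, f_y(x_0, y) is a polynomial in y; find its integer roots y ∈ {−4, ..., 4}, then test f_x and f at those candidates.
  x = -4: f_y(-4, y) = -6*y**2 - 16*y - 8; vanishes at y ∈ {-2}. (-4, -2): f_x = -75 ≠ 0.
  x = -3: f_y(-3, y) = -6*y**2 - 18*y - 12; vanishes at y ∈ {-2, -1}. (-3, -2): f_x = -32 ≠ 0; (-3, -1): f_x = -33 ≠ 0.
  x = -2: f_y(-2, y) = -6*y**2 - 20*y - 16; vanishes at y ∈ {-2}. (-2, -2): f_x = -7 ≠ 0.
  x = -1: f_y(-1, y) = -6*y**2 - 22*y - 20; vanishes at y ∈ {-2}. (-1, -2): f_x = 0, f = 0 — SINGULAR.
  x = 0: f_y(0, y) = -6*y**2 - 24*y - 24; vanishes at y ∈ {-2}. (0, -2): f_x = -11 ≠ 0.
  x = 1: f_y(1, y) = -6*y**2 - 26*y - 28; vanishes at y ∈ {-2}. (1, -2): f_x = -40 ≠ 0.
  x = 2: f_y(2, y) = -6*y**2 - 28*y - 32; vanishes at y ∈ {-2}. (2, -2): f_x = -87 ≠ 0.
  x = 3: f_y(3, y) = -6*y**2 - 30*y - 36; vanishes at y ∈ {-3, -2}. (3, -3): f_x = -153 ≠ 0; (3, -2): f_x = -152 ≠ 0.
  x = 4: f_y(4, y) = -6*y**2 - 32*y - 40; vanishes at y ∈ {-2}. (4, -2): f_x = -235 ≠ 0.
Only singular point on the grid: (-1, -2).
Classify: substitute x = -1 + u, y = -2 + v and expand: f = -3*u**3 - u**2 - u*v**2 - 2*v**3 + v**2.
No constant or linear terms (consistent with a singular point). Quadratic part: -u**2 + v**2. Cubic part: -3*u**3 - u*v**2 - 2*v**3.
The quadratic part v**2 - u**2 = (v − u)(v + u) splits into two distinct linear factors, so there are two distinct tangent lines y − -2 = ±(x − -1) — this is a node (ordinary double point).
Classification: node.


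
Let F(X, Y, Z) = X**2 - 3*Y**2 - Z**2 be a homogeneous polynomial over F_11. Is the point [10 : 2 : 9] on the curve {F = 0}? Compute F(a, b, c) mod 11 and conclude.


F(10,2,9) ≡ 7 (mod 11); P is NOT on the curve.

Evaluate F(10, 2, 9) term-by-term (mod 11).
  X**2 ↦ 1·100·1·1 = 100
  -3*Y**2 ↦ -3·1·4·1 = -12
  -Z**2 ↦ -1·1·1·81 = -81
Sum: F(10, 2, 9) = (100) + (-12) + (-81) = 7.
Reducing mod 11: 7 ≡ 7 (mod 11).
Since F(a, b, c) ≡ 7 ≠ 0 (mod 11), P does NOT lie on the curve.


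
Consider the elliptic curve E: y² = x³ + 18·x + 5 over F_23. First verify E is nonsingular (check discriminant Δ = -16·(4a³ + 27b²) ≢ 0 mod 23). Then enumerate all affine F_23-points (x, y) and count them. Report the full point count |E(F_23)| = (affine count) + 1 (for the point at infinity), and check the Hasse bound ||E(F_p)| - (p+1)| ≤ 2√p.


Affine points = {(1, 1), (1, 22), (2, 7), (2, 16), (4, 7), (4, 16), (5, 6), (5, 17), (10, 9), (10, 14), (11, 4), (11, 19), (15, 4), (15, 19), (17, 7), (17, 16), (20, 4), (20, 19), (22, 3), (22, 20)}; affine count = 20; |E(F_23)| = 21.

Discriminant check: Δ ∝ 4a³ + 27b² = 4·18³ + 27·5² = 4·5832 + 27·25 ≡ 14 (mod 23). Nonzero ⇒ E is nonsingular.
For each x ∈ F_23, compute rhs = x³ + 18·x + 5 mod 23, then count y ∈ F_23 with y² ≡ rhs.
  x = 0: rhs = 5, matching y values: none (0 points).
  x = 1: rhs = 1, matching y values: 1, 22 (2 points).
  x = 2: rhs = 3, matching y values: 7, 16 (2 points).
  x = 3: rhs = 17, matching y values: none (0 points).
  x = 4: rhs = 3, matching y values: 7, 16 (2 points).
  x = 5: rhs = 13, matching y values: 6, 17 (2 points).
  x = 6: rhs = 7, matching y values: none (0 points).
  x = 7: rhs = 14, matching y values: none (0 points).
  x = 8: rhs = 17, matching y values: none (0 points).
  x = 9: rhs = 22, matching y values: none (0 points).
  x = 10: rhs = 12, matching y values: 9, 14 (2 points).
  x = 11: rhs = 16, matching y values: 4, 19 (2 points).
  x = 12: rhs = 17, matching y values: none (0 points).
  x = 13: rhs = 21, matching y values: none (0 points).
  x = 14: rhs = 11, matching y values: none (0 points).
  x = 15: rhs = 16, matching y values: 4, 19 (2 points).
  x = 16: rhs = 19, matching y values: none (0 points).
  x = 17: rhs = 3, matching y values: 7, 16 (2 points).
  x = 18: rhs = 20, matching y values: none (0 points).
  x = 19: rhs = 7, matching y values: none (0 points).
  x = 20: rhs = 16, matching y values: 4, 19 (2 points).
  x = 21: rhs = 7, matching y values: none (0 points).
  x = 22: rhs = 9, matching y values: 3, 20 (2 points).
Total affine count: 20.
Full point count |E(F_23)| = 20 + 1 = 21.
Hasse bound: |21 − (23+1)| = |-3| = 3 ≤ 2√23 ≈ 9.5917 ✓.
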